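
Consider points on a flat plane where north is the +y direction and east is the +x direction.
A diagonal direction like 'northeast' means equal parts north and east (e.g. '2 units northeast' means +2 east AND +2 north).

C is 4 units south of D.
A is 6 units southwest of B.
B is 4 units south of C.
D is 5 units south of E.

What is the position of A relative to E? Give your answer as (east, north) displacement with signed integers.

Place E at the origin (east=0, north=0).
  D is 5 units south of E: delta (east=+0, north=-5); D at (east=0, north=-5).
  C is 4 units south of D: delta (east=+0, north=-4); C at (east=0, north=-9).
  B is 4 units south of C: delta (east=+0, north=-4); B at (east=0, north=-13).
  A is 6 units southwest of B: delta (east=-6, north=-6); A at (east=-6, north=-19).
Therefore A relative to E: (east=-6, north=-19).

Answer: A is at (east=-6, north=-19) relative to E.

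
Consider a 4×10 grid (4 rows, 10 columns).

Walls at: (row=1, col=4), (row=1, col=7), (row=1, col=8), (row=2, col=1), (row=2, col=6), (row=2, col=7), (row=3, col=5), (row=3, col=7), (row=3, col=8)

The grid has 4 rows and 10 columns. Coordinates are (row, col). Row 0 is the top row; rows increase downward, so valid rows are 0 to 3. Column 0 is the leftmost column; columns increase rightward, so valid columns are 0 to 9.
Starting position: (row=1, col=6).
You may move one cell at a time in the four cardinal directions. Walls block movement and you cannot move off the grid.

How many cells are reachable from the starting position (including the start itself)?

BFS flood-fill from (row=1, col=6):
  Distance 0: (row=1, col=6)
  Distance 1: (row=0, col=6), (row=1, col=5)
  Distance 2: (row=0, col=5), (row=0, col=7), (row=2, col=5)
  Distance 3: (row=0, col=4), (row=0, col=8), (row=2, col=4)
  Distance 4: (row=0, col=3), (row=0, col=9), (row=2, col=3), (row=3, col=4)
  Distance 5: (row=0, col=2), (row=1, col=3), (row=1, col=9), (row=2, col=2), (row=3, col=3)
  Distance 6: (row=0, col=1), (row=1, col=2), (row=2, col=9), (row=3, col=2)
  Distance 7: (row=0, col=0), (row=1, col=1), (row=2, col=8), (row=3, col=1), (row=3, col=9)
  Distance 8: (row=1, col=0), (row=3, col=0)
  Distance 9: (row=2, col=0)
Total reachable: 30 (grid has 31 open cells total)

Answer: Reachable cells: 30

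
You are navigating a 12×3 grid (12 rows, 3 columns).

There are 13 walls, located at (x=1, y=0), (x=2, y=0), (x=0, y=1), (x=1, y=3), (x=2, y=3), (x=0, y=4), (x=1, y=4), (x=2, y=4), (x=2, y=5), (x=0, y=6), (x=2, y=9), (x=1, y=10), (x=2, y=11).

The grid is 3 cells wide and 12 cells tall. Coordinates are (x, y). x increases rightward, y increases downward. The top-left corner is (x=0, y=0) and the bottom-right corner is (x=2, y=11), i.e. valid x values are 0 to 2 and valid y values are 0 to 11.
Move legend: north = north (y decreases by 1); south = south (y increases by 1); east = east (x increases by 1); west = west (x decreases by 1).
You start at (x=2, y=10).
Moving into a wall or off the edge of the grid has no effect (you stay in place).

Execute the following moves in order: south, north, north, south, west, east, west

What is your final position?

Start: (x=2, y=10)
  south (south): blocked, stay at (x=2, y=10)
  north (north): blocked, stay at (x=2, y=10)
  north (north): blocked, stay at (x=2, y=10)
  south (south): blocked, stay at (x=2, y=10)
  west (west): blocked, stay at (x=2, y=10)
  east (east): blocked, stay at (x=2, y=10)
  west (west): blocked, stay at (x=2, y=10)
Final: (x=2, y=10)

Answer: Final position: (x=2, y=10)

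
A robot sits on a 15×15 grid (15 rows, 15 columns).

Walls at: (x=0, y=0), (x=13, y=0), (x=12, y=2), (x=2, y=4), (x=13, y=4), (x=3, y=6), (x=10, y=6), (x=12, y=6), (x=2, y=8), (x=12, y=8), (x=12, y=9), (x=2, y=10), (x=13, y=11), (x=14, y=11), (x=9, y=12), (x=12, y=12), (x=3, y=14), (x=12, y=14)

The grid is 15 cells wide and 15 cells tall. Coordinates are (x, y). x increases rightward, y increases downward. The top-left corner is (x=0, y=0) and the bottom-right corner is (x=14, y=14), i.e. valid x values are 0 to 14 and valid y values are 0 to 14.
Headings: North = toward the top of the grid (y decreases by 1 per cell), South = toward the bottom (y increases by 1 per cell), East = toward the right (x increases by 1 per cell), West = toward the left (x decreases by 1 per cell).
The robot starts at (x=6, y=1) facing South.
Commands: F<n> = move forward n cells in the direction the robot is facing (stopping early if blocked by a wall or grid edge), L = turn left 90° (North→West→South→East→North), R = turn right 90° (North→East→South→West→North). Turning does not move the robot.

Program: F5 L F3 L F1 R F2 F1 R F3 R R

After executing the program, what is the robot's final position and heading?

Start: (x=6, y=1), facing South
  F5: move forward 5, now at (x=6, y=6)
  L: turn left, now facing East
  F3: move forward 3, now at (x=9, y=6)
  L: turn left, now facing North
  F1: move forward 1, now at (x=9, y=5)
  R: turn right, now facing East
  F2: move forward 2, now at (x=11, y=5)
  F1: move forward 1, now at (x=12, y=5)
  R: turn right, now facing South
  F3: move forward 0/3 (blocked), now at (x=12, y=5)
  R: turn right, now facing West
  R: turn right, now facing North
Final: (x=12, y=5), facing North

Answer: Final position: (x=12, y=5), facing North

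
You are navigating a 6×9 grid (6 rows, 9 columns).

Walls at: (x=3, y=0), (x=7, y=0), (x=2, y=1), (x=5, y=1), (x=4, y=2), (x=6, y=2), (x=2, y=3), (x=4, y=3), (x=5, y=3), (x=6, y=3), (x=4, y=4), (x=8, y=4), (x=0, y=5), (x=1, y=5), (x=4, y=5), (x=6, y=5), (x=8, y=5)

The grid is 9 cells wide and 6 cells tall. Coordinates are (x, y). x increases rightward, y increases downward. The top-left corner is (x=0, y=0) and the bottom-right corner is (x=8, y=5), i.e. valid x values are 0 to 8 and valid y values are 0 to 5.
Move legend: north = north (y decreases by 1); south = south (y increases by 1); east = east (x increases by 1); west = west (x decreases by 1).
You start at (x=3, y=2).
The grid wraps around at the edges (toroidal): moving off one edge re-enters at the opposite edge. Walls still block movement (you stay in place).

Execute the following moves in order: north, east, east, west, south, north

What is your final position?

Start: (x=3, y=2)
  north (north): (x=3, y=2) -> (x=3, y=1)
  east (east): (x=3, y=1) -> (x=4, y=1)
  east (east): blocked, stay at (x=4, y=1)
  west (west): (x=4, y=1) -> (x=3, y=1)
  south (south): (x=3, y=1) -> (x=3, y=2)
  north (north): (x=3, y=2) -> (x=3, y=1)
Final: (x=3, y=1)

Answer: Final position: (x=3, y=1)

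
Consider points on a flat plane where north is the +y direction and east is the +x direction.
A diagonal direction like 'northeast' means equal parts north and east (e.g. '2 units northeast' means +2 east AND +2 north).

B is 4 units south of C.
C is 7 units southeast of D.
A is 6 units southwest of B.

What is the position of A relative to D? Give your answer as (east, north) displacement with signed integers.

Place D at the origin (east=0, north=0).
  C is 7 units southeast of D: delta (east=+7, north=-7); C at (east=7, north=-7).
  B is 4 units south of C: delta (east=+0, north=-4); B at (east=7, north=-11).
  A is 6 units southwest of B: delta (east=-6, north=-6); A at (east=1, north=-17).
Therefore A relative to D: (east=1, north=-17).

Answer: A is at (east=1, north=-17) relative to D.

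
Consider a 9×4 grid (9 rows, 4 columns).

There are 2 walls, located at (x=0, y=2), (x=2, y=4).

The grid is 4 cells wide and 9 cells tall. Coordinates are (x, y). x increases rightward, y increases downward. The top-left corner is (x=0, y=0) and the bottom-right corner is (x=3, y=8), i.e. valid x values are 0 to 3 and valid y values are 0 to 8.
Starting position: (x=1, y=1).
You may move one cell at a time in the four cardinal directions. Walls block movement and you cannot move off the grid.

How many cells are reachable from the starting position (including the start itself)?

BFS flood-fill from (x=1, y=1):
  Distance 0: (x=1, y=1)
  Distance 1: (x=1, y=0), (x=0, y=1), (x=2, y=1), (x=1, y=2)
  Distance 2: (x=0, y=0), (x=2, y=0), (x=3, y=1), (x=2, y=2), (x=1, y=3)
  Distance 3: (x=3, y=0), (x=3, y=2), (x=0, y=3), (x=2, y=3), (x=1, y=4)
  Distance 4: (x=3, y=3), (x=0, y=4), (x=1, y=5)
  Distance 5: (x=3, y=4), (x=0, y=5), (x=2, y=5), (x=1, y=6)
  Distance 6: (x=3, y=5), (x=0, y=6), (x=2, y=6), (x=1, y=7)
  Distance 7: (x=3, y=6), (x=0, y=7), (x=2, y=7), (x=1, y=8)
  Distance 8: (x=3, y=7), (x=0, y=8), (x=2, y=8)
  Distance 9: (x=3, y=8)
Total reachable: 34 (grid has 34 open cells total)

Answer: Reachable cells: 34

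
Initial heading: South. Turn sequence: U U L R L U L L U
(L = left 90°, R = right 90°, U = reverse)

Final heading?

Answer: Final heading: West

Derivation:
Start: South
  U (U-turn (180°)) -> North
  U (U-turn (180°)) -> South
  L (left (90° counter-clockwise)) -> East
  R (right (90° clockwise)) -> South
  L (left (90° counter-clockwise)) -> East
  U (U-turn (180°)) -> West
  L (left (90° counter-clockwise)) -> South
  L (left (90° counter-clockwise)) -> East
  U (U-turn (180°)) -> West
Final: West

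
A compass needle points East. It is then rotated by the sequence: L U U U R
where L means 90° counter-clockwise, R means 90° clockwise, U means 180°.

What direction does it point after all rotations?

Start: East
  L (left (90° counter-clockwise)) -> North
  U (U-turn (180°)) -> South
  U (U-turn (180°)) -> North
  U (U-turn (180°)) -> South
  R (right (90° clockwise)) -> West
Final: West

Answer: Final heading: West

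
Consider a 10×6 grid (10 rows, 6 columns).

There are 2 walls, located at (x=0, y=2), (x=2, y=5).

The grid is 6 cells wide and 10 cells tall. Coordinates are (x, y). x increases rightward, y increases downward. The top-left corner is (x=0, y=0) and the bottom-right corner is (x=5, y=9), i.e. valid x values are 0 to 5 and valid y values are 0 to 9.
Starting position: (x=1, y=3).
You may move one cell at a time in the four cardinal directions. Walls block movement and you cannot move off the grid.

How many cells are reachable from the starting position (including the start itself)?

Answer: Reachable cells: 58

Derivation:
BFS flood-fill from (x=1, y=3):
  Distance 0: (x=1, y=3)
  Distance 1: (x=1, y=2), (x=0, y=3), (x=2, y=3), (x=1, y=4)
  Distance 2: (x=1, y=1), (x=2, y=2), (x=3, y=3), (x=0, y=4), (x=2, y=4), (x=1, y=5)
  Distance 3: (x=1, y=0), (x=0, y=1), (x=2, y=1), (x=3, y=2), (x=4, y=3), (x=3, y=4), (x=0, y=5), (x=1, y=6)
  Distance 4: (x=0, y=0), (x=2, y=0), (x=3, y=1), (x=4, y=2), (x=5, y=3), (x=4, y=4), (x=3, y=5), (x=0, y=6), (x=2, y=6), (x=1, y=7)
  Distance 5: (x=3, y=0), (x=4, y=1), (x=5, y=2), (x=5, y=4), (x=4, y=5), (x=3, y=6), (x=0, y=7), (x=2, y=7), (x=1, y=8)
  Distance 6: (x=4, y=0), (x=5, y=1), (x=5, y=5), (x=4, y=6), (x=3, y=7), (x=0, y=8), (x=2, y=8), (x=1, y=9)
  Distance 7: (x=5, y=0), (x=5, y=6), (x=4, y=7), (x=3, y=8), (x=0, y=9), (x=2, y=9)
  Distance 8: (x=5, y=7), (x=4, y=8), (x=3, y=9)
  Distance 9: (x=5, y=8), (x=4, y=9)
  Distance 10: (x=5, y=9)
Total reachable: 58 (grid has 58 open cells total)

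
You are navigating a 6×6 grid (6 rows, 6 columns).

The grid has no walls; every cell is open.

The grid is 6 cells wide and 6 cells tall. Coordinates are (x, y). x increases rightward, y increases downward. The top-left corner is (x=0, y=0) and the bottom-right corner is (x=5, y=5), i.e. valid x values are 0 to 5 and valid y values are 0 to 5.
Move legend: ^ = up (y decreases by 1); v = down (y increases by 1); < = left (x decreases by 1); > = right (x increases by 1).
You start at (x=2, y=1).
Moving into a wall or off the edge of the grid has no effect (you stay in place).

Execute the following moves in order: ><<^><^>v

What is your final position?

Answer: Final position: (x=2, y=1)

Derivation:
Start: (x=2, y=1)
  > (right): (x=2, y=1) -> (x=3, y=1)
  < (left): (x=3, y=1) -> (x=2, y=1)
  < (left): (x=2, y=1) -> (x=1, y=1)
  ^ (up): (x=1, y=1) -> (x=1, y=0)
  > (right): (x=1, y=0) -> (x=2, y=0)
  < (left): (x=2, y=0) -> (x=1, y=0)
  ^ (up): blocked, stay at (x=1, y=0)
  > (right): (x=1, y=0) -> (x=2, y=0)
  v (down): (x=2, y=0) -> (x=2, y=1)
Final: (x=2, y=1)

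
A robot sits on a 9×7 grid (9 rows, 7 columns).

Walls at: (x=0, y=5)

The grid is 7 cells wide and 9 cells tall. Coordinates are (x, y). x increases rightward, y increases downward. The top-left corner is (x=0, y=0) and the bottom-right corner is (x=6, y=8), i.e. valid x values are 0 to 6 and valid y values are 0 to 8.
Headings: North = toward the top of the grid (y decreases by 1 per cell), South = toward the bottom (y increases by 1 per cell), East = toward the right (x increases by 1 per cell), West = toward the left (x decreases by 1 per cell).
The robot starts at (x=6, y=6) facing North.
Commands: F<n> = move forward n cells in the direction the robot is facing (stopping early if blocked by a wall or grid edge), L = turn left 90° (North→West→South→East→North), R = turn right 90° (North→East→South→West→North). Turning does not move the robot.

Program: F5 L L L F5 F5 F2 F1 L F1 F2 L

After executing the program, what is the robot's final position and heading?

Start: (x=6, y=6), facing North
  F5: move forward 5, now at (x=6, y=1)
  L: turn left, now facing West
  L: turn left, now facing South
  L: turn left, now facing East
  F5: move forward 0/5 (blocked), now at (x=6, y=1)
  F5: move forward 0/5 (blocked), now at (x=6, y=1)
  F2: move forward 0/2 (blocked), now at (x=6, y=1)
  F1: move forward 0/1 (blocked), now at (x=6, y=1)
  L: turn left, now facing North
  F1: move forward 1, now at (x=6, y=0)
  F2: move forward 0/2 (blocked), now at (x=6, y=0)
  L: turn left, now facing West
Final: (x=6, y=0), facing West

Answer: Final position: (x=6, y=0), facing West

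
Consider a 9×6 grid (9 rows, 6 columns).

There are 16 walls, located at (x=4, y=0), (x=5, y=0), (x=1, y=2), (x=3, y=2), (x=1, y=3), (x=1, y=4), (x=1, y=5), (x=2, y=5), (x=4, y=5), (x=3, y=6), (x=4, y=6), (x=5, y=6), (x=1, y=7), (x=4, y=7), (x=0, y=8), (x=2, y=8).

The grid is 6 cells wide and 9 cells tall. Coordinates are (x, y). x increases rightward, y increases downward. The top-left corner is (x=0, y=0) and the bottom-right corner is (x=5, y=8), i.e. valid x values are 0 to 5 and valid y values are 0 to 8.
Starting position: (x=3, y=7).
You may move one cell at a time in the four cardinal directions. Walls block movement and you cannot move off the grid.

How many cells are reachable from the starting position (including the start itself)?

BFS flood-fill from (x=3, y=7):
  Distance 0: (x=3, y=7)
  Distance 1: (x=2, y=7), (x=3, y=8)
  Distance 2: (x=2, y=6), (x=4, y=8)
  Distance 3: (x=1, y=6), (x=5, y=8)
  Distance 4: (x=0, y=6), (x=5, y=7)
  Distance 5: (x=0, y=5), (x=0, y=7)
  Distance 6: (x=0, y=4)
  Distance 7: (x=0, y=3)
  Distance 8: (x=0, y=2)
  Distance 9: (x=0, y=1)
  Distance 10: (x=0, y=0), (x=1, y=1)
  Distance 11: (x=1, y=0), (x=2, y=1)
  Distance 12: (x=2, y=0), (x=3, y=1), (x=2, y=2)
  Distance 13: (x=3, y=0), (x=4, y=1), (x=2, y=3)
  Distance 14: (x=5, y=1), (x=4, y=2), (x=3, y=3), (x=2, y=4)
  Distance 15: (x=5, y=2), (x=4, y=3), (x=3, y=4)
  Distance 16: (x=5, y=3), (x=4, y=4), (x=3, y=5)
  Distance 17: (x=5, y=4)
  Distance 18: (x=5, y=5)
Total reachable: 37 (grid has 38 open cells total)

Answer: Reachable cells: 37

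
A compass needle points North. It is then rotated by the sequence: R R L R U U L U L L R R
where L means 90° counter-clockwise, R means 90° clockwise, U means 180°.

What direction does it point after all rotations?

Start: North
  R (right (90° clockwise)) -> East
  R (right (90° clockwise)) -> South
  L (left (90° counter-clockwise)) -> East
  R (right (90° clockwise)) -> South
  U (U-turn (180°)) -> North
  U (U-turn (180°)) -> South
  L (left (90° counter-clockwise)) -> East
  U (U-turn (180°)) -> West
  L (left (90° counter-clockwise)) -> South
  L (left (90° counter-clockwise)) -> East
  R (right (90° clockwise)) -> South
  R (right (90° clockwise)) -> West
Final: West

Answer: Final heading: West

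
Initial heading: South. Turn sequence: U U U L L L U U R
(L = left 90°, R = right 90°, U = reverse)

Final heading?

Answer: Final heading: South

Derivation:
Start: South
  U (U-turn (180°)) -> North
  U (U-turn (180°)) -> South
  U (U-turn (180°)) -> North
  L (left (90° counter-clockwise)) -> West
  L (left (90° counter-clockwise)) -> South
  L (left (90° counter-clockwise)) -> East
  U (U-turn (180°)) -> West
  U (U-turn (180°)) -> East
  R (right (90° clockwise)) -> South
Final: South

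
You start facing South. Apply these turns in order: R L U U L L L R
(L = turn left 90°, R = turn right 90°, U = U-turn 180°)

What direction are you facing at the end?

Start: South
  R (right (90° clockwise)) -> West
  L (left (90° counter-clockwise)) -> South
  U (U-turn (180°)) -> North
  U (U-turn (180°)) -> South
  L (left (90° counter-clockwise)) -> East
  L (left (90° counter-clockwise)) -> North
  L (left (90° counter-clockwise)) -> West
  R (right (90° clockwise)) -> North
Final: North

Answer: Final heading: North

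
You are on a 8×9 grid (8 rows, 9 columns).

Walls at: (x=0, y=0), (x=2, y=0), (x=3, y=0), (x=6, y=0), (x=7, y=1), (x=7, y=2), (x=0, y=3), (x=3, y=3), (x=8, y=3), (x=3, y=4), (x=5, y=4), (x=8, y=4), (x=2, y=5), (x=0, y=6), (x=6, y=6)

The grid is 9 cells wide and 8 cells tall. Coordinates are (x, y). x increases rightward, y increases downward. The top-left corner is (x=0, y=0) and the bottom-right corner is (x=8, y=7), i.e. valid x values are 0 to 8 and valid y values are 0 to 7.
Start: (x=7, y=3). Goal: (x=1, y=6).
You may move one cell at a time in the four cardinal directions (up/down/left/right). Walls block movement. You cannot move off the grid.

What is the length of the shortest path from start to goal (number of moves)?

BFS from (x=7, y=3) until reaching (x=1, y=6):
  Distance 0: (x=7, y=3)
  Distance 1: (x=6, y=3), (x=7, y=4)
  Distance 2: (x=6, y=2), (x=5, y=3), (x=6, y=4), (x=7, y=5)
  Distance 3: (x=6, y=1), (x=5, y=2), (x=4, y=3), (x=6, y=5), (x=8, y=5), (x=7, y=6)
  Distance 4: (x=5, y=1), (x=4, y=2), (x=4, y=4), (x=5, y=5), (x=8, y=6), (x=7, y=7)
  Distance 5: (x=5, y=0), (x=4, y=1), (x=3, y=2), (x=4, y=5), (x=5, y=6), (x=6, y=7), (x=8, y=7)
  Distance 6: (x=4, y=0), (x=3, y=1), (x=2, y=2), (x=3, y=5), (x=4, y=6), (x=5, y=7)
  Distance 7: (x=2, y=1), (x=1, y=2), (x=2, y=3), (x=3, y=6), (x=4, y=7)
  Distance 8: (x=1, y=1), (x=0, y=2), (x=1, y=3), (x=2, y=4), (x=2, y=6), (x=3, y=7)
  Distance 9: (x=1, y=0), (x=0, y=1), (x=1, y=4), (x=1, y=6), (x=2, y=7)  <- goal reached here
One shortest path (9 moves): (x=7, y=3) -> (x=6, y=3) -> (x=5, y=3) -> (x=4, y=3) -> (x=4, y=4) -> (x=4, y=5) -> (x=3, y=5) -> (x=3, y=6) -> (x=2, y=6) -> (x=1, y=6)

Answer: Shortest path length: 9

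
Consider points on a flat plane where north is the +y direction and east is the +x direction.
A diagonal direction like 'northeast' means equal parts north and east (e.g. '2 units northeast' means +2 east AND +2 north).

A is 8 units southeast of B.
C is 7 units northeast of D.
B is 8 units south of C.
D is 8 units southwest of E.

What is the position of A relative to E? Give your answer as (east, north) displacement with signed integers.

Answer: A is at (east=7, north=-17) relative to E.

Derivation:
Place E at the origin (east=0, north=0).
  D is 8 units southwest of E: delta (east=-8, north=-8); D at (east=-8, north=-8).
  C is 7 units northeast of D: delta (east=+7, north=+7); C at (east=-1, north=-1).
  B is 8 units south of C: delta (east=+0, north=-8); B at (east=-1, north=-9).
  A is 8 units southeast of B: delta (east=+8, north=-8); A at (east=7, north=-17).
Therefore A relative to E: (east=7, north=-17).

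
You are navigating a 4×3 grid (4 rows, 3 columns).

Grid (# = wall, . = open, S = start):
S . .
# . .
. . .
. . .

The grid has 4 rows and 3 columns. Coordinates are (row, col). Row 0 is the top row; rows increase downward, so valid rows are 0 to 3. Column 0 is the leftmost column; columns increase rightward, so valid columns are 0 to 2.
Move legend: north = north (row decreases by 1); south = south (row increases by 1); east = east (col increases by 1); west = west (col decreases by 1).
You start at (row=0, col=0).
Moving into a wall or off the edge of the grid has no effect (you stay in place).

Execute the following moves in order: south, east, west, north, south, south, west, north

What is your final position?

Answer: Final position: (row=0, col=0)

Derivation:
Start: (row=0, col=0)
  south (south): blocked, stay at (row=0, col=0)
  east (east): (row=0, col=0) -> (row=0, col=1)
  west (west): (row=0, col=1) -> (row=0, col=0)
  north (north): blocked, stay at (row=0, col=0)
  south (south): blocked, stay at (row=0, col=0)
  south (south): blocked, stay at (row=0, col=0)
  west (west): blocked, stay at (row=0, col=0)
  north (north): blocked, stay at (row=0, col=0)
Final: (row=0, col=0)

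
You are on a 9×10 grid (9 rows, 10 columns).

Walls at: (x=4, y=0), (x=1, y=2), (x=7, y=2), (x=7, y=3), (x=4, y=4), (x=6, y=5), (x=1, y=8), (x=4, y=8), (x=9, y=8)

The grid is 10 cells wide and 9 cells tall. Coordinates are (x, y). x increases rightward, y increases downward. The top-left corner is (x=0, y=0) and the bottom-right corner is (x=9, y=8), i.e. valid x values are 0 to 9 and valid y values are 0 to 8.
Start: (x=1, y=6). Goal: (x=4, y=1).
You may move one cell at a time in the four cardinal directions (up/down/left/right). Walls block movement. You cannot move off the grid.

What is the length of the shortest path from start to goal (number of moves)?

Answer: Shortest path length: 8

Derivation:
BFS from (x=1, y=6) until reaching (x=4, y=1):
  Distance 0: (x=1, y=6)
  Distance 1: (x=1, y=5), (x=0, y=6), (x=2, y=6), (x=1, y=7)
  Distance 2: (x=1, y=4), (x=0, y=5), (x=2, y=5), (x=3, y=6), (x=0, y=7), (x=2, y=7)
  Distance 3: (x=1, y=3), (x=0, y=4), (x=2, y=4), (x=3, y=5), (x=4, y=6), (x=3, y=7), (x=0, y=8), (x=2, y=8)
  Distance 4: (x=0, y=3), (x=2, y=3), (x=3, y=4), (x=4, y=5), (x=5, y=6), (x=4, y=7), (x=3, y=8)
  Distance 5: (x=0, y=2), (x=2, y=2), (x=3, y=3), (x=5, y=5), (x=6, y=6), (x=5, y=7)
  Distance 6: (x=0, y=1), (x=2, y=1), (x=3, y=2), (x=4, y=3), (x=5, y=4), (x=7, y=6), (x=6, y=7), (x=5, y=8)
  Distance 7: (x=0, y=0), (x=2, y=0), (x=1, y=1), (x=3, y=1), (x=4, y=2), (x=5, y=3), (x=6, y=4), (x=7, y=5), (x=8, y=6), (x=7, y=7), (x=6, y=8)
  Distance 8: (x=1, y=0), (x=3, y=0), (x=4, y=1), (x=5, y=2), (x=6, y=3), (x=7, y=4), (x=8, y=5), (x=9, y=6), (x=8, y=7), (x=7, y=8)  <- goal reached here
One shortest path (8 moves): (x=1, y=6) -> (x=2, y=6) -> (x=3, y=6) -> (x=3, y=5) -> (x=3, y=4) -> (x=3, y=3) -> (x=4, y=3) -> (x=4, y=2) -> (x=4, y=1)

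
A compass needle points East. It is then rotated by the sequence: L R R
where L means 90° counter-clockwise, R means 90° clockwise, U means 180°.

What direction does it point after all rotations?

Start: East
  L (left (90° counter-clockwise)) -> North
  R (right (90° clockwise)) -> East
  R (right (90° clockwise)) -> South
Final: South

Answer: Final heading: South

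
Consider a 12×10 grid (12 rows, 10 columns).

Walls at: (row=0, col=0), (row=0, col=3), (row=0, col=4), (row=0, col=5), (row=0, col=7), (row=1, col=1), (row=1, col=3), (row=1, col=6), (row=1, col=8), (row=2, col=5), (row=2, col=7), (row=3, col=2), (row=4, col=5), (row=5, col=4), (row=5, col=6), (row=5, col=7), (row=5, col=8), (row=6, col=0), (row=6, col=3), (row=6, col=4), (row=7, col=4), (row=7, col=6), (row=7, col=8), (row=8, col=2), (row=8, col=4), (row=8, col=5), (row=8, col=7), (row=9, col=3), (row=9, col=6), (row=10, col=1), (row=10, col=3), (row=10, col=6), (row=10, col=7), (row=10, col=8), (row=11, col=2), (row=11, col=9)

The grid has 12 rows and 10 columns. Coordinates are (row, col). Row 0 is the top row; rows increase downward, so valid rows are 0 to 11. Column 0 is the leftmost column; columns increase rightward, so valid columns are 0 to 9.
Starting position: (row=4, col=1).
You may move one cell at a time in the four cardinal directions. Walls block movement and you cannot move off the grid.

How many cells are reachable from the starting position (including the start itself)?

BFS flood-fill from (row=4, col=1):
  Distance 0: (row=4, col=1)
  Distance 1: (row=3, col=1), (row=4, col=0), (row=4, col=2), (row=5, col=1)
  Distance 2: (row=2, col=1), (row=3, col=0), (row=4, col=3), (row=5, col=0), (row=5, col=2), (row=6, col=1)
  Distance 3: (row=2, col=0), (row=2, col=2), (row=3, col=3), (row=4, col=4), (row=5, col=3), (row=6, col=2), (row=7, col=1)
  Distance 4: (row=1, col=0), (row=1, col=2), (row=2, col=3), (row=3, col=4), (row=7, col=0), (row=7, col=2), (row=8, col=1)
  Distance 5: (row=0, col=2), (row=2, col=4), (row=3, col=5), (row=7, col=3), (row=8, col=0), (row=9, col=1)
  Distance 6: (row=0, col=1), (row=1, col=4), (row=3, col=6), (row=8, col=3), (row=9, col=0), (row=9, col=2)
  Distance 7: (row=1, col=5), (row=2, col=6), (row=3, col=7), (row=4, col=6), (row=10, col=0), (row=10, col=2)
  Distance 8: (row=3, col=8), (row=4, col=7), (row=11, col=0)
  Distance 9: (row=2, col=8), (row=3, col=9), (row=4, col=8), (row=11, col=1)
  Distance 10: (row=2, col=9), (row=4, col=9)
  Distance 11: (row=1, col=9), (row=5, col=9)
  Distance 12: (row=0, col=9), (row=6, col=9)
  Distance 13: (row=0, col=8), (row=6, col=8), (row=7, col=9)
  Distance 14: (row=6, col=7), (row=8, col=9)
  Distance 15: (row=6, col=6), (row=7, col=7), (row=8, col=8), (row=9, col=9)
  Distance 16: (row=6, col=5), (row=9, col=8), (row=10, col=9)
  Distance 17: (row=5, col=5), (row=7, col=5), (row=9, col=7)
Total reachable: 71 (grid has 84 open cells total)

Answer: Reachable cells: 71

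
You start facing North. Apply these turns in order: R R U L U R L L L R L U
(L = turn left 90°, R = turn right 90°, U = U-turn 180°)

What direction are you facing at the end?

Start: North
  R (right (90° clockwise)) -> East
  R (right (90° clockwise)) -> South
  U (U-turn (180°)) -> North
  L (left (90° counter-clockwise)) -> West
  U (U-turn (180°)) -> East
  R (right (90° clockwise)) -> South
  L (left (90° counter-clockwise)) -> East
  L (left (90° counter-clockwise)) -> North
  L (left (90° counter-clockwise)) -> West
  R (right (90° clockwise)) -> North
  L (left (90° counter-clockwise)) -> West
  U (U-turn (180°)) -> East
Final: East

Answer: Final heading: East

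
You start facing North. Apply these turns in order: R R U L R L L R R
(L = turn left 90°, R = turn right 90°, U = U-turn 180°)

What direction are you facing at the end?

Answer: Final heading: North

Derivation:
Start: North
  R (right (90° clockwise)) -> East
  R (right (90° clockwise)) -> South
  U (U-turn (180°)) -> North
  L (left (90° counter-clockwise)) -> West
  R (right (90° clockwise)) -> North
  L (left (90° counter-clockwise)) -> West
  L (left (90° counter-clockwise)) -> South
  R (right (90° clockwise)) -> West
  R (right (90° clockwise)) -> North
Final: North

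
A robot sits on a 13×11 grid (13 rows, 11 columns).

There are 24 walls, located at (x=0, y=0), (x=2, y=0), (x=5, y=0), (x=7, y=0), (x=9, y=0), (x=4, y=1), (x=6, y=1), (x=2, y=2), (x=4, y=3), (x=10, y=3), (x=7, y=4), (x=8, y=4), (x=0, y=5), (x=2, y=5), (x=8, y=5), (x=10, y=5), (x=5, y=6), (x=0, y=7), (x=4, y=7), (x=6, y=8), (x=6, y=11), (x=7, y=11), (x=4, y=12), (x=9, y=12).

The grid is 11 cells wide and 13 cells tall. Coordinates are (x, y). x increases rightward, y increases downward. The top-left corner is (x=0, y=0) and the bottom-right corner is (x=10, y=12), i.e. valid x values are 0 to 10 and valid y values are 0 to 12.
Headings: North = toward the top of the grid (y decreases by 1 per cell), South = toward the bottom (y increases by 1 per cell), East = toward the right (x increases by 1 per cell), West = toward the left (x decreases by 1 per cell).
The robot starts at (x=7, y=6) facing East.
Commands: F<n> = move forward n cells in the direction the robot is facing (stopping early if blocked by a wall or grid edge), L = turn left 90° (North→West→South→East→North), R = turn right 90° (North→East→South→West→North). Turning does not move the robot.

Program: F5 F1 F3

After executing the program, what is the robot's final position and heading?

Answer: Final position: (x=10, y=6), facing East

Derivation:
Start: (x=7, y=6), facing East
  F5: move forward 3/5 (blocked), now at (x=10, y=6)
  F1: move forward 0/1 (blocked), now at (x=10, y=6)
  F3: move forward 0/3 (blocked), now at (x=10, y=6)
Final: (x=10, y=6), facing East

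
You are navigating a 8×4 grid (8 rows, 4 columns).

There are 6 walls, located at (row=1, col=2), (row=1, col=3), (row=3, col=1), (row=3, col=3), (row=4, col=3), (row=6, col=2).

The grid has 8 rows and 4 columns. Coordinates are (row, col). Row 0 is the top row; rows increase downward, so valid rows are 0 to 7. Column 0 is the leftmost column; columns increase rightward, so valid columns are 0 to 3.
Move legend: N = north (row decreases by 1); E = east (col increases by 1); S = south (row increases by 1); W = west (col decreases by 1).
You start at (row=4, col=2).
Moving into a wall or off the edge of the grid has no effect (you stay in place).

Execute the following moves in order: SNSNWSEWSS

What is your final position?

Answer: Final position: (row=7, col=1)

Derivation:
Start: (row=4, col=2)
  S (south): (row=4, col=2) -> (row=5, col=2)
  N (north): (row=5, col=2) -> (row=4, col=2)
  S (south): (row=4, col=2) -> (row=5, col=2)
  N (north): (row=5, col=2) -> (row=4, col=2)
  W (west): (row=4, col=2) -> (row=4, col=1)
  S (south): (row=4, col=1) -> (row=5, col=1)
  E (east): (row=5, col=1) -> (row=5, col=2)
  W (west): (row=5, col=2) -> (row=5, col=1)
  S (south): (row=5, col=1) -> (row=6, col=1)
  S (south): (row=6, col=1) -> (row=7, col=1)
Final: (row=7, col=1)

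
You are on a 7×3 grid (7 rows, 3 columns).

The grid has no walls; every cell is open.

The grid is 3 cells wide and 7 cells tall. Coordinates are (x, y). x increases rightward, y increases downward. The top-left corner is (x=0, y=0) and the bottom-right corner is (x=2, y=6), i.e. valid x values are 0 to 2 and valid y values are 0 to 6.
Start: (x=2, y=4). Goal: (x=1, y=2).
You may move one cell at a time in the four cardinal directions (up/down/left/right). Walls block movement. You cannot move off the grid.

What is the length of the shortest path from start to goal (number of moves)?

Answer: Shortest path length: 3

Derivation:
BFS from (x=2, y=4) until reaching (x=1, y=2):
  Distance 0: (x=2, y=4)
  Distance 1: (x=2, y=3), (x=1, y=4), (x=2, y=5)
  Distance 2: (x=2, y=2), (x=1, y=3), (x=0, y=4), (x=1, y=5), (x=2, y=6)
  Distance 3: (x=2, y=1), (x=1, y=2), (x=0, y=3), (x=0, y=5), (x=1, y=6)  <- goal reached here
One shortest path (3 moves): (x=2, y=4) -> (x=1, y=4) -> (x=1, y=3) -> (x=1, y=2)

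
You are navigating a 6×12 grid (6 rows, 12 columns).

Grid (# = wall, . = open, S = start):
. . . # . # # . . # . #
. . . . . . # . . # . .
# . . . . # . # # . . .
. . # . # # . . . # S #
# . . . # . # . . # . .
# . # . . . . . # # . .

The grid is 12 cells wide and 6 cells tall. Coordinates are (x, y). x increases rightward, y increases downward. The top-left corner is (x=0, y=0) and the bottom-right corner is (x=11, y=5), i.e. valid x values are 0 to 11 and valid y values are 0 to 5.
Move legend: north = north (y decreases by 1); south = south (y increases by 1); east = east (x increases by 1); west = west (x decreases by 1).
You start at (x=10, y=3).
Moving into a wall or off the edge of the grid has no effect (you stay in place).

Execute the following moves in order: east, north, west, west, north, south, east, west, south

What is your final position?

Answer: Final position: (x=9, y=2)

Derivation:
Start: (x=10, y=3)
  east (east): blocked, stay at (x=10, y=3)
  north (north): (x=10, y=3) -> (x=10, y=2)
  west (west): (x=10, y=2) -> (x=9, y=2)
  west (west): blocked, stay at (x=9, y=2)
  north (north): blocked, stay at (x=9, y=2)
  south (south): blocked, stay at (x=9, y=2)
  east (east): (x=9, y=2) -> (x=10, y=2)
  west (west): (x=10, y=2) -> (x=9, y=2)
  south (south): blocked, stay at (x=9, y=2)
Final: (x=9, y=2)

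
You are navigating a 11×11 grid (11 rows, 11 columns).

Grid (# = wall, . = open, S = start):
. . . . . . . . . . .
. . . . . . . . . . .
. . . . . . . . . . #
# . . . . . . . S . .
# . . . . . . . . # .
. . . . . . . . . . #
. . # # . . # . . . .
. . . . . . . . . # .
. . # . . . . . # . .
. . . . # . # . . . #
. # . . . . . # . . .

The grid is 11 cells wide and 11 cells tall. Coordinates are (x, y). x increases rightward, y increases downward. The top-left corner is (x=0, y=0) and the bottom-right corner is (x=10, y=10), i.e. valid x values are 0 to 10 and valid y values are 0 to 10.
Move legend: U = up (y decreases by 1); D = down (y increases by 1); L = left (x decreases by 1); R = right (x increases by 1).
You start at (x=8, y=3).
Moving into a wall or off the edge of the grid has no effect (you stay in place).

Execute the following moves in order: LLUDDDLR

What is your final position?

Start: (x=8, y=3)
  L (left): (x=8, y=3) -> (x=7, y=3)
  L (left): (x=7, y=3) -> (x=6, y=3)
  U (up): (x=6, y=3) -> (x=6, y=2)
  D (down): (x=6, y=2) -> (x=6, y=3)
  D (down): (x=6, y=3) -> (x=6, y=4)
  D (down): (x=6, y=4) -> (x=6, y=5)
  L (left): (x=6, y=5) -> (x=5, y=5)
  R (right): (x=5, y=5) -> (x=6, y=5)
Final: (x=6, y=5)

Answer: Final position: (x=6, y=5)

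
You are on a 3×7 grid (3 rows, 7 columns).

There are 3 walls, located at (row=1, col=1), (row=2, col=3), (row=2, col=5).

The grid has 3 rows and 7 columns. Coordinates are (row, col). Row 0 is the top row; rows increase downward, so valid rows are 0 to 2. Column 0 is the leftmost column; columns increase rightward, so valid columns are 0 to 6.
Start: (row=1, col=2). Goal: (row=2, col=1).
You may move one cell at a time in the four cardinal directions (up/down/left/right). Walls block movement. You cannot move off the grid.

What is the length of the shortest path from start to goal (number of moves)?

Answer: Shortest path length: 2

Derivation:
BFS from (row=1, col=2) until reaching (row=2, col=1):
  Distance 0: (row=1, col=2)
  Distance 1: (row=0, col=2), (row=1, col=3), (row=2, col=2)
  Distance 2: (row=0, col=1), (row=0, col=3), (row=1, col=4), (row=2, col=1)  <- goal reached here
One shortest path (2 moves): (row=1, col=2) -> (row=2, col=2) -> (row=2, col=1)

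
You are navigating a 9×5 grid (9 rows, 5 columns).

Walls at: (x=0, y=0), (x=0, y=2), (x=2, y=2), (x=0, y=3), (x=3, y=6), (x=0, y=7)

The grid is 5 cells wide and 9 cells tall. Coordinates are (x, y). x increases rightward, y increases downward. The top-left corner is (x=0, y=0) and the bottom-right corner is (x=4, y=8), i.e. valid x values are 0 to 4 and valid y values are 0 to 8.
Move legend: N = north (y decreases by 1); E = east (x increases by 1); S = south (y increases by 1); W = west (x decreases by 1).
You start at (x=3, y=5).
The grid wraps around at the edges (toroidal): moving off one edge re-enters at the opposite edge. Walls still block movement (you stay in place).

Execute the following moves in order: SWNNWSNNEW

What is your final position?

Answer: Final position: (x=1, y=2)

Derivation:
Start: (x=3, y=5)
  S (south): blocked, stay at (x=3, y=5)
  W (west): (x=3, y=5) -> (x=2, y=5)
  N (north): (x=2, y=5) -> (x=2, y=4)
  N (north): (x=2, y=4) -> (x=2, y=3)
  W (west): (x=2, y=3) -> (x=1, y=3)
  S (south): (x=1, y=3) -> (x=1, y=4)
  N (north): (x=1, y=4) -> (x=1, y=3)
  N (north): (x=1, y=3) -> (x=1, y=2)
  E (east): blocked, stay at (x=1, y=2)
  W (west): blocked, stay at (x=1, y=2)
Final: (x=1, y=2)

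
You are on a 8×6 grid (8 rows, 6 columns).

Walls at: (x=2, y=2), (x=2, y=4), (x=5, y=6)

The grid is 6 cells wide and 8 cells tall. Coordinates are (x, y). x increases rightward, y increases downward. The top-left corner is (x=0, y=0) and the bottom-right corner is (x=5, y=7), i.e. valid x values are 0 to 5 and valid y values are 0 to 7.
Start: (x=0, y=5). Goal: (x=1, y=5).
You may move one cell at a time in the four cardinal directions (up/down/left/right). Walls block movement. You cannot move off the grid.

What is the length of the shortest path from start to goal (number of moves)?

BFS from (x=0, y=5) until reaching (x=1, y=5):
  Distance 0: (x=0, y=5)
  Distance 1: (x=0, y=4), (x=1, y=5), (x=0, y=6)  <- goal reached here
One shortest path (1 moves): (x=0, y=5) -> (x=1, y=5)

Answer: Shortest path length: 1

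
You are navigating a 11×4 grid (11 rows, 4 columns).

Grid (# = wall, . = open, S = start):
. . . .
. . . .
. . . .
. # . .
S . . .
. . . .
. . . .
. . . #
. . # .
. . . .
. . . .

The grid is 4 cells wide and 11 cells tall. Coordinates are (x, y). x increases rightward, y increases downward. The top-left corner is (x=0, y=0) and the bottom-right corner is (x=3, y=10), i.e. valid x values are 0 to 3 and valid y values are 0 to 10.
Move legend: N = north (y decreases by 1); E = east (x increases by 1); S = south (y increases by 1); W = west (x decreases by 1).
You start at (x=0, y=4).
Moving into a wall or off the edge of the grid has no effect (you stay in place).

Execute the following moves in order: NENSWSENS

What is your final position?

Start: (x=0, y=4)
  N (north): (x=0, y=4) -> (x=0, y=3)
  E (east): blocked, stay at (x=0, y=3)
  N (north): (x=0, y=3) -> (x=0, y=2)
  S (south): (x=0, y=2) -> (x=0, y=3)
  W (west): blocked, stay at (x=0, y=3)
  S (south): (x=0, y=3) -> (x=0, y=4)
  E (east): (x=0, y=4) -> (x=1, y=4)
  N (north): blocked, stay at (x=1, y=4)
  S (south): (x=1, y=4) -> (x=1, y=5)
Final: (x=1, y=5)

Answer: Final position: (x=1, y=5)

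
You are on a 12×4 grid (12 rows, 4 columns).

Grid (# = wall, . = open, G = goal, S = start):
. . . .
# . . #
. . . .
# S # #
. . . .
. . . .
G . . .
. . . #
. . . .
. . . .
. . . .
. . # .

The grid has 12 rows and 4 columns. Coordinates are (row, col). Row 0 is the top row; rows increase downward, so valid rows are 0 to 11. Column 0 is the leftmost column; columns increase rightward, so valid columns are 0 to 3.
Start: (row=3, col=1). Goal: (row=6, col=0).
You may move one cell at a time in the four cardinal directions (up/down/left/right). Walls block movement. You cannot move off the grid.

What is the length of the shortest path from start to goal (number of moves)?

Answer: Shortest path length: 4

Derivation:
BFS from (row=3, col=1) until reaching (row=6, col=0):
  Distance 0: (row=3, col=1)
  Distance 1: (row=2, col=1), (row=4, col=1)
  Distance 2: (row=1, col=1), (row=2, col=0), (row=2, col=2), (row=4, col=0), (row=4, col=2), (row=5, col=1)
  Distance 3: (row=0, col=1), (row=1, col=2), (row=2, col=3), (row=4, col=3), (row=5, col=0), (row=5, col=2), (row=6, col=1)
  Distance 4: (row=0, col=0), (row=0, col=2), (row=5, col=3), (row=6, col=0), (row=6, col=2), (row=7, col=1)  <- goal reached here
One shortest path (4 moves): (row=3, col=1) -> (row=4, col=1) -> (row=4, col=0) -> (row=5, col=0) -> (row=6, col=0)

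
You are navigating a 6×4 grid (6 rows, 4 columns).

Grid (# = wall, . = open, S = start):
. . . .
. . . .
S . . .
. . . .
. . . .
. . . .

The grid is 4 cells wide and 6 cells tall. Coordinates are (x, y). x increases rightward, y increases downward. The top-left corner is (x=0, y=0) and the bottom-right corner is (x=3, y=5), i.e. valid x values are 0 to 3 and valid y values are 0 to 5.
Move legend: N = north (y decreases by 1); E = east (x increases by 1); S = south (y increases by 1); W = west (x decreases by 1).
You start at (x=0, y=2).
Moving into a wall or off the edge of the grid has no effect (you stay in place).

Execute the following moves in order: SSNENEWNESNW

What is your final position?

Answer: Final position: (x=1, y=1)

Derivation:
Start: (x=0, y=2)
  S (south): (x=0, y=2) -> (x=0, y=3)
  S (south): (x=0, y=3) -> (x=0, y=4)
  N (north): (x=0, y=4) -> (x=0, y=3)
  E (east): (x=0, y=3) -> (x=1, y=3)
  N (north): (x=1, y=3) -> (x=1, y=2)
  E (east): (x=1, y=2) -> (x=2, y=2)
  W (west): (x=2, y=2) -> (x=1, y=2)
  N (north): (x=1, y=2) -> (x=1, y=1)
  E (east): (x=1, y=1) -> (x=2, y=1)
  S (south): (x=2, y=1) -> (x=2, y=2)
  N (north): (x=2, y=2) -> (x=2, y=1)
  W (west): (x=2, y=1) -> (x=1, y=1)
Final: (x=1, y=1)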